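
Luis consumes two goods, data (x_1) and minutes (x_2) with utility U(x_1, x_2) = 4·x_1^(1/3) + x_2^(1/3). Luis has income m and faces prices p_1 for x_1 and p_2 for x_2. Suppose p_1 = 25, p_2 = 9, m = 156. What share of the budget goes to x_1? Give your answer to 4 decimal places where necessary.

share on x_1 = 0.8276

From the CES first-order condition, 4·(x_2/x_1)^(2/3) = p_1/p_2.
Solve for the ratio: x_2/x_1 = [(1/4)·p_1/p_2]^(1.5).
Substitute x_2 = (x_2/x_1)·x_1 into the budget: x_1* = m/(p_1 + p_2·(x_2/x_1)).
Numerically x_2/x_1 = 0.578704, so x_1* = 156/(25 + 9·0.578704) = 5.1641 and x_2* = 0.578704·5.1641 = 2.9885.
Expenditure on x_1: 25·5.1641 = 129.1034; share = 0.8276.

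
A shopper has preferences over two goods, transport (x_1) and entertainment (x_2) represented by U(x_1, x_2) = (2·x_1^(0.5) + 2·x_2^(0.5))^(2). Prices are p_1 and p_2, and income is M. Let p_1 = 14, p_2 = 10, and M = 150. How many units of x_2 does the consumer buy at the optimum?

x_2* = 8.75

From the CES first-order condition, (x_2/x_1)^(0.5) = p_1/p_2.
Hence x_2/x_1 = (p_1/p_2)^(1/(0.5)), i.e. raised to the 2 power.
Substitute x_2 = (x_2/x_1)·x_1 into the budget: x_1* = M/(p_1 + p_2·(x_2/x_1)).
Numerically x_2/x_1 = 1.96, so x_1* = 150/(14 + 10·1.96) = 4.4643 and x_2* = 1.96·4.4643 = 8.75.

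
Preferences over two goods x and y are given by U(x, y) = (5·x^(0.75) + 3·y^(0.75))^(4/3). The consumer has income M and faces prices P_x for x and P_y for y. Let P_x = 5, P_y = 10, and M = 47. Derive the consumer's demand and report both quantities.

x* = 9.2501, y* = 0.0749

MRS = MU_x/MU_y = (5/3)·(y/x)^(0.25). Set equal to P_x/P_y.
Solve for the ratio: y/x = [(3/5)·P_x/P_y]^(4).
With the ratio pinned down, the budget gives x* = M/(P_x + P_y·(y/x)) and y* = (y/x)·x*.
Numerically y/x = 0.0081, so x* = 47/(5 + 10·0.0081) = 9.2501 and y* = 0.0081·9.2501 = 0.0749.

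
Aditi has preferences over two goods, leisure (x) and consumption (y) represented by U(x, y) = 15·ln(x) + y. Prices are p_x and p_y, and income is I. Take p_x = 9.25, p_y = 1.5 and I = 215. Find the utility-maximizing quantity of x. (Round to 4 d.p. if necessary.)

x* = 2.4324

Set MRS = p_x/p_y: (15/x)/1 = p_x/p_y.
So x*(p_x,p_y) = 15·p_y/p_x, independent of income; and y* = (I − 15·p_y)/p_y.
At the given prices: x* = 15·1.5/9.25 = 2.4324.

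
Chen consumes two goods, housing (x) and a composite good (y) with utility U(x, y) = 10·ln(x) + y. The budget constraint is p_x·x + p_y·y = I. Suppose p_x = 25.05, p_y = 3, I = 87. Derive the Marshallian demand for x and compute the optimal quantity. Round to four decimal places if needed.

x* = 1.1976

Set MRS = p_x/p_y: (10/x)/1 = p_x/p_y.
So x*(p_x,p_y) = 10·p_y/p_x, independent of income; and y* = (I − 10·p_y)/p_y.
At the given prices: x* = 10·3/25.05 = 1.1976.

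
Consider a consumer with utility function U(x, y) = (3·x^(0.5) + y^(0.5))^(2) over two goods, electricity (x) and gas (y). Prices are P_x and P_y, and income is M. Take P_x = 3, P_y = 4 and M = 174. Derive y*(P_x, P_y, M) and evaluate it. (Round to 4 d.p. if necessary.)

y* = 3.3462

MU_x ∝ 3·x^(-0.5), MU_y ∝ y^(-0.5), so MRS = 3·(y/x)^(0.5) = P_x/P_y.
Solve for the ratio: y/x = [(1/3)·P_x/P_y]^(2).
Substitute y = (y/x)·x into the budget: x* = M/(P_x + P_y·(y/x)).
Numerically y/x = 0.0625, so x* = 174/(3 + 4·0.0625) = 53.5385 and y* = 0.0625·53.5385 = 3.3462.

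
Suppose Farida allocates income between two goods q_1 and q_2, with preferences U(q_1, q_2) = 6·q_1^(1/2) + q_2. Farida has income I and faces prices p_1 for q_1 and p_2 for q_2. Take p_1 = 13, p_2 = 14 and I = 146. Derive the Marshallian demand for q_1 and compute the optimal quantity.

Utility is quasi-linear in q_2; the FOC for q_1 is 3/√q_1 = p_1/p_2.
Thus q_1* = (3·p_2/p_1)² — independent of I — with the rest of income spent on q_2.
Plugging in: q_1* = (3·14/13)² = 10.4379.

q_1* = 10.4379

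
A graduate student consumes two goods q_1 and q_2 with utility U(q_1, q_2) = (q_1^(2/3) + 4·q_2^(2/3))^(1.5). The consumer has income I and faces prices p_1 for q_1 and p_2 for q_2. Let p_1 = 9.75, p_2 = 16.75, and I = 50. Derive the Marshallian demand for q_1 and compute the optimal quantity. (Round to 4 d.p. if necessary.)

From the CES first-order condition, (1/4)·(q_2/q_1)^(1/3) = p_1/p_2.
Hence q_2/q_1 = (4·p_1/p_2)^(1/(1/3)), i.e. raised to the 3 power.
Substitute q_2 = (q_2/q_1)·q_1 into the budget: q_1* = I/(p_1 + p_2·(q_2/q_1)).
Numerically q_2/q_1 = 12.622616, so q_1* = 50/(9.75 + 16.75·12.622616) = 0.2261.

q_1* = 0.2261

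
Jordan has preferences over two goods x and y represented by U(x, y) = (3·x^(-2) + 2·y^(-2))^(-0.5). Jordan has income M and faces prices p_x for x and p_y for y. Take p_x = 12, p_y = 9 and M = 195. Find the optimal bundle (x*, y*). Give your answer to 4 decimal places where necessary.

From the CES first-order condition, (3/2)·(y/x)^(3) = p_x/p_y.
Solve for the ratio: y/x = [(2/3)·p_x/p_y]^(1/3).
With the ratio pinned down, the budget gives x* = M/(p_x + p_y·(y/x)) and y* = (y/x)·x*.
Numerically y/x = 0.9615, so x* = 195/(12 + 9·0.9615) = 9.4415 and y* = 0.9615·9.4415 = 9.078.

x* = 9.4415, y* = 9.078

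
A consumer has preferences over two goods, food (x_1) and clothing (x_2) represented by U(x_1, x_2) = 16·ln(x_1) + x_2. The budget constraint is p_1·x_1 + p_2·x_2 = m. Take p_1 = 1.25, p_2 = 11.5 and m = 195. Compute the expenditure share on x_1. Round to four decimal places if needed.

MU_x_1 = 16/x_1, MU_x_2 = 1. Tangency: 16/x_1 = p_1/p_2.
So x_1*(p_1,p_2) = 16·p_2/p_1, independent of income; and x_2* = (m − 16·p_2)/p_2.
At the given prices: x_1* = 16·11.5/1.25 = 147.2, and x_2* = 0.9565.
Expenditure on x_1: 1.25·147.2 = 184; share = 0.9436.

share on x_1 = 0.9436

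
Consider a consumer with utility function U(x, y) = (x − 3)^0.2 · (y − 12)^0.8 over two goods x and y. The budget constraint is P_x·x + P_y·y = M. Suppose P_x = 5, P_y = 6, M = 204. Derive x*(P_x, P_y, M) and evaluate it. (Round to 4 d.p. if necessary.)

x* = 7.68

This is Cobb-Douglas in (x−3, y−12): tangency gives 0.2·P_y·(y−12) = 0.8·P_x·(x−3).
After buying the subsistence bundle (3, 12), a share 0.2 of the remaining income goes to x: x* = 3 + 0.2·(M − 3P_x − 12P_y)/P_x.
Discretionary income = 204 − 3·5 − 12·6 = 117; x* = 3 + 0.2·117/5 = 7.68.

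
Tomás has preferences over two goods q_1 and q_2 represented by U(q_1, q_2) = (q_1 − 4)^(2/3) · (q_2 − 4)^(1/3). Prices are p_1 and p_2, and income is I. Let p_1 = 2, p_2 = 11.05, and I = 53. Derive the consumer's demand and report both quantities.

Let q_1' = q_1−4, q_2' = q_2−4. MRS = 2·q_2'/q_1' = p_1/p_2.
After buying the subsistence bundle (4, 4), a share 2/3 of the remaining income goes to q_1: q_1* = 4 + 2/3·(I − 4p_1 − 4p_2)/p_1.
Discretionary income = 53 − 4·2 − 4·11.05 = 0.8; q_1* = 4 + 2/3·0.8/2 = 4.2667; q_2* = 4 + 1/3·0.8/11.05 = 4.0241.

q_1* = 4.2667, q_2* = 4.0241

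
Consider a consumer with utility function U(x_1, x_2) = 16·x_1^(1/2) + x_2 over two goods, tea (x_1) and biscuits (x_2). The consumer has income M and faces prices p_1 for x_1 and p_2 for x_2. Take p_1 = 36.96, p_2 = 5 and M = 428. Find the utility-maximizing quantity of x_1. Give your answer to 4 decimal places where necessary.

Set MRS = p_1/p_2: 8·x_1^(−1/2) = p_1/p_2.
Thus x_1* = (8·p_2/p_1)² — independent of M — with the rest of income spent on x_2.
Plugging in: x_1* = (8·5/36.96)² = 1.1713.

x_1* = 1.1713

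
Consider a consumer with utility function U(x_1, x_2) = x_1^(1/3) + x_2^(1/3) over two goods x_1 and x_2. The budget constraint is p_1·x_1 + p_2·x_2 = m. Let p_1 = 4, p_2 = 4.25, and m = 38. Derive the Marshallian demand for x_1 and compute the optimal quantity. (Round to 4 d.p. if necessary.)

MRS = MU_x_1/MU_x_2 = (x_2/x_1)^(2/3). Set equal to p_1/p_2.
Hence x_2/x_1 = (p_1/p_2)^(1/(2/3)), i.e. raised to the 1.5 power.
Substitute x_2 = (x_2/x_1)·x_1 into the budget: x_1* = m/(p_1 + p_2·(x_2/x_1)).
Numerically x_2/x_1 = 0.913075, so x_1* = 38/(4 + 4.25·0.913075) = 4.822.

x_1* = 4.822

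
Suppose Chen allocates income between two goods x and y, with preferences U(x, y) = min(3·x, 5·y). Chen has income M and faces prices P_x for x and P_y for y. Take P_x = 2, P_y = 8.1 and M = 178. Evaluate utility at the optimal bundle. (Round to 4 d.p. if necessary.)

V = 77.8426

With perfect complements, no substitution: consume in ratio x:y = 5:3.
Budget: P_x·x + P_y·(3/5)·x = M, so (5·P_x + 3·P_y)·x = 5·M.
Demand: x*(P_x,P_y,M) = 5·M/(5·P_x + 3·P_y), y* = 3·M/(5·P_x + 3·P_y).
Here 5·2 + 3·8.1 = 34.3, giving x* = 25.9475 and y* = 15.5685.
Utility at the optimum: U(25.9475, 15.5685) = 77.8426.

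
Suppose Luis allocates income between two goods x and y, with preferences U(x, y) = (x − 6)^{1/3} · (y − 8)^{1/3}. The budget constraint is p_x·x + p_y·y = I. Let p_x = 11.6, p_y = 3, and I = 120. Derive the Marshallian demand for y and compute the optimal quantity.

y* = 12.4

This is Cobb-Douglas in (x−6, y−8): tangency gives 1/3·p_y·(y−8) = 1/3·p_x·(x−6).
After buying the subsistence bundle (6, 8), a share 0.5 of the remaining income goes to x: x* = 6 + 0.5·(I − 6p_x − 8p_y)/p_x.
Discretionary income = 120 − 6·11.6 − 8·3 = 26.4; y* = 8 + 0.5·26.4/3 = 12.4.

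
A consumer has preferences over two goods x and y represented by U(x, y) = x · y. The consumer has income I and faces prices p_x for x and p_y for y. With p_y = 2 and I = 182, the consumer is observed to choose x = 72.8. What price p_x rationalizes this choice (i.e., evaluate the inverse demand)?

MU_x/MU_y = (y)/(x); tangency sets this equal to p_x/p_y.
Rearranging, p_y·y = p_x·x. Substituting into the budget gives p_x·x·(1 + 1) = I.
Demand: x*(p_x,p_y,I) = 0.5·I/p_x and y* = 0.5·I/p_y.
Set x* = 72.8 in the demand function and solve for p_x: p_x = 1.25.

p_x = 1.25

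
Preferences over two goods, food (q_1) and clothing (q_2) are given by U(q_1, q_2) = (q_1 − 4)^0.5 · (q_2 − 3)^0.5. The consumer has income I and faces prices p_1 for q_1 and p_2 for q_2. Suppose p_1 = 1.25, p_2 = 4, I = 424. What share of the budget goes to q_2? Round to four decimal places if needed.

share on q_2 = 0.5083

This is Cobb-Douglas in (q_1−4, q_2−3): tangency gives 0.5·p_2·(q_2−3) = 0.5·p_1·(q_1−4).
After buying the subsistence bundle (4, 3), a share 0.5 of the remaining income goes to q_1: q_1* = 4 + 0.5·(I − 4p_1 − 3p_2)/p_1.
Discretionary income = 424 − 4·1.25 − 3·4 = 407; q_1* = 4 + 0.5·407/1.25 = 166.8; q_2* = 3 + 0.5·407/4 = 53.875.
Expenditure on q_2: 4·53.875 = 215.5; share = 0.5083.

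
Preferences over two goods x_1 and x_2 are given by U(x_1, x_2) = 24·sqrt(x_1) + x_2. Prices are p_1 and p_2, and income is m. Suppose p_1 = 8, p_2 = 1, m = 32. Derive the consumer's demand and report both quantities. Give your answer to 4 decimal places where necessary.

Plugging in: x_1* = (12·1/8)² = 2.25, x_2* = 14.

x_1* = 2.25, x_2* = 14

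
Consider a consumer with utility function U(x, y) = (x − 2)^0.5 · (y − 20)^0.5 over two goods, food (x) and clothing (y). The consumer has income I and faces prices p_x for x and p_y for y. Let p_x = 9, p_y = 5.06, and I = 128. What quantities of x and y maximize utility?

x* = 2.4889, y* = 20.8696

After buying the subsistence bundle (2, 20), a share 0.5 of the remaining income goes to x: x* = 2 + 0.5·(I − 2p_x − 20p_y)/p_x.
Discretionary income = 128 − 2·9 − 20·5.06 = 8.8; x* = 2 + 0.5·8.8/9 = 2.4889; y* = 20 + 0.5·8.8/5.06 = 20.8696.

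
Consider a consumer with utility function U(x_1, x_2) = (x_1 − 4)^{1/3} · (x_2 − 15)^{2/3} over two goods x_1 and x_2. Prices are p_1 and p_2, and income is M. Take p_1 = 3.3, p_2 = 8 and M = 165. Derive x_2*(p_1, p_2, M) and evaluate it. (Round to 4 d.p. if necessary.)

x_2* = 17.65

Let x_1' = x_1−4, x_2' = x_2−15. MRS = (1/2)·x_2'/x_1' = p_1/p_2.
After buying the subsistence bundle (4, 15), a share 1/3 of the remaining income goes to x_1: x_1* = 4 + 1/3·(M − 4p_1 − 15p_2)/p_1.
Discretionary income = 165 − 4·3.3 − 15·8 = 31.8; x_2* = 15 + 2/3·31.8/8 = 17.65.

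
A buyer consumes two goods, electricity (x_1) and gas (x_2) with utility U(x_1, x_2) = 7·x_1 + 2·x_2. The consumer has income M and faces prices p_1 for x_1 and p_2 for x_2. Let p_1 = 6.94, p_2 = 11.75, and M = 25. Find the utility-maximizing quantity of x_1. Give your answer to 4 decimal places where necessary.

Perfect substitutes: compare marginal utility per dollar. 7/p_1 vs 2/p_2 → 1.0086 vs 0.1702.
x_1 gives more utility per dollar, so spend all income on x_1: x_1* = M/p_1, x_2* = 0.
Numerically: x_1* = 3.6023, x_2* = 0.

x_1* = 3.6023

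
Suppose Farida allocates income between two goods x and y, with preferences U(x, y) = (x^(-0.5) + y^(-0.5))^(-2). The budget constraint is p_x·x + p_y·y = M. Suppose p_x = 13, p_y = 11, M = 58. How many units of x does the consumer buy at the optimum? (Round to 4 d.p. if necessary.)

MRS = MU_x/MU_y = (y/x)^(1.5). Set equal to p_x/p_y.
Solve for the ratio: y/x = [p_x/p_y]^(2/3).
With the ratio pinned down, the budget gives x* = M/(p_x + p_y·(y/x)) and y* = (y/x)·x*.
Numerically y/x = 1.117808, so x* = 58/(13 + 11·1.117808) = 2.2929.

x* = 2.2929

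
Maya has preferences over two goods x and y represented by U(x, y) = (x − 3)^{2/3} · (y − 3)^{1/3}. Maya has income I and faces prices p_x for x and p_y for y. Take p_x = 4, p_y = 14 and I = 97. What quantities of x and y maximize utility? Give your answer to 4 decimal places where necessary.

This is Cobb-Douglas in (x−3, y−3): tangency gives 2/3·p_y·(y−3) = 1/3·p_x·(x−3).
Substituting into the budget: x* = 3 + 2/3·(I − 3·p_x − 3·p_y)/p_x, and y* = 3 + 1/3·(…)/p_y.
Discretionary income = 97 − 3·4 − 3·14 = 43; x* = 3 + 2/3·43/4 = 10.1667; y* = 3 + 1/3·43/14 = 4.0238.

x* = 10.1667, y* = 4.0238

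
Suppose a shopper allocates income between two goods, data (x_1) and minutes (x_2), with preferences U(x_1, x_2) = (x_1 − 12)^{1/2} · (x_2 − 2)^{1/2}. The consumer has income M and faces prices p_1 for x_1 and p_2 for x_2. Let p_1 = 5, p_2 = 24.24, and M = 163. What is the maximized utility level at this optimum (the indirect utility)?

V = 2.4761

Let x_1' = x_1−12, x_2' = x_2−2. MRS = x_2'/x_1' = p_1/p_2.
After buying the subsistence bundle (12, 2), a share 0.5 of the remaining income goes to x_1: x_1* = 12 + 0.5·(M − 12p_1 − 2p_2)/p_1.
Discretionary income = 163 − 12·5 − 2·24.24 = 54.52; x_1* = 12 + 0.5·54.52/5 = 17.452; x_2* = 2 + 0.5·54.52/24.24 = 3.1246.
Utility at the optimum: U(17.452, 3.1246) = 2.4761.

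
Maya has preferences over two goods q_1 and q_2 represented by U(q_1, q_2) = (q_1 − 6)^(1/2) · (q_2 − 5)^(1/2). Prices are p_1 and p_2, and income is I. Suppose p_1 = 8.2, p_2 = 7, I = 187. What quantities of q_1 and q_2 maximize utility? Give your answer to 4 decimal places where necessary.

q_1* = 12.2683, q_2* = 12.3429

Let q_1' = q_1−6, q_2' = q_2−5. MRS = q_2'/q_1' = p_1/p_2.
Substituting into the budget: q_1* = 6 + 0.5·(I − 6·p_1 − 5·p_2)/p_1, and q_2* = 5 + 0.5·(…)/p_2.
Discretionary income = 187 − 6·8.2 − 5·7 = 102.8; q_1* = 6 + 0.5·102.8/8.2 = 12.2683; q_2* = 5 + 0.5·102.8/7 = 12.3429.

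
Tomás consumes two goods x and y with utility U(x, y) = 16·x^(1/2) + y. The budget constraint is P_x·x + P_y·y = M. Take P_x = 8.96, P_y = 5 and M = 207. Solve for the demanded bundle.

x* = 19.9298, y* = 5.6857

MU_x = 8/√x, MU_y = 1. Tangency: 8/√x = P_x/P_y.
Solve: √x = 8·P_y/P_x, so x*(P_x,P_y) = (8·P_y/P_x)², and y* = (M − P_x·x*)/P_y.
Plugging in: x* = (8·5/8.96)² = 19.9298, y* = 5.6857.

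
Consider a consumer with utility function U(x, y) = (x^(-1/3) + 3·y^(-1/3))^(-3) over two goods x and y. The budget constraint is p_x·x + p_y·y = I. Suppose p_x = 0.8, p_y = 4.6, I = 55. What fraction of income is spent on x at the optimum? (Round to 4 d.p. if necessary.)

MU_x ∝ x^(-4/3), MU_y ∝ 3·y^(-4/3), so MRS = (1/3)·(y/x)^(4/3) = p_x/p_y.
Hence y/x = (3·p_x/p_y)^(1/(4/3)), i.e. raised to the 0.75 power.
Substitute y = (y/x)·x into the budget: x* = I/(p_x + p_y·(y/x)).
Numerically y/x = 0.613889, so x* = 55/(0.8 + 4.6·0.613889) = 15.1771 and y* = 0.613889·15.1771 = 9.317.
Expenditure on x: 0.8·15.1771 = 12.1416; share = 0.2208.

share on x = 0.2208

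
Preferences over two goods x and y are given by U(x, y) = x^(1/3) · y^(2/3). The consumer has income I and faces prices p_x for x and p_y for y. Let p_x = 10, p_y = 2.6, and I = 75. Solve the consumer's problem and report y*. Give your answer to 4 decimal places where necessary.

MU_x/MU_y = (1/3·y)/(2/3·x); tangency sets this equal to p_x/p_y.
Rearranging, p_y·y = 2·p_x·x. Substituting into the budget gives p_x·x·(1 + 2) = I.
Demand: x*(p_x,p_y,I) = 1/3·I/p_x and y* = 2/3·I/p_y.
At p_x=10, p_y=2.6, I=75: y* = 2/3·75/2.6 = 19.2308.

y* = 19.2308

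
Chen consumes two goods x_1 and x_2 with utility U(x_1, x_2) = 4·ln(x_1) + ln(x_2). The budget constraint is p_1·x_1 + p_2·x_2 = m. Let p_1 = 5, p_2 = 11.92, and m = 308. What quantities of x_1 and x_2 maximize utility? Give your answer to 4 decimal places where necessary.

x_1* = 49.28, x_2* = 5.1678

MU_x_1/MU_x_2 = (4·x_2)/(x_1); tangency sets this equal to p_1/p_2.
Rearranging, p_2·x_2 = (1/4)·p_1·x_1. Substituting into the budget gives p_1·x_1·(1 + (1/4)) = m.
Demand: x_1*(p_1,p_2,m) = 0.8·m/p_1 and x_2* = 0.2·m/p_2.
At p_1=5, p_2=11.92, m=308: x_1* = 0.8·308/5 = 49.28, x_2* = 5.1678.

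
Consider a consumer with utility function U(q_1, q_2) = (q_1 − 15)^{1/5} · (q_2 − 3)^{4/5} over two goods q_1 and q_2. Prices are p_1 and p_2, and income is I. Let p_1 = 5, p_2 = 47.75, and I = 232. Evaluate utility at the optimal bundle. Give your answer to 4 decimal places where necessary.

V = 0.2742

After buying the subsistence bundle (15, 3), a share 0.2 of the remaining income goes to q_1: q_1* = 15 + 0.2·(I − 15p_1 − 3p_2)/p_1.
Discretionary income = 232 − 15·5 − 3·47.75 = 13.75; q_1* = 15 + 0.2·13.75/5 = 15.55; q_2* = 3 + 0.8·13.75/47.75 = 3.2304.
Utility at the optimum: U(15.55, 3.2304) = 0.2742.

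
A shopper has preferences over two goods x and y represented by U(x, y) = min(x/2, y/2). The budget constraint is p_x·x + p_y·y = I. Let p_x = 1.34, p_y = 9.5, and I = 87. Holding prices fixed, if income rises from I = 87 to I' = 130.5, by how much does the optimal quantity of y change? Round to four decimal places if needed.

Δy* = 4.0129

Leontief preferences: the optimum is at the kink where x/2 = y/2, i.e. y = x.
Budget: p_x·x + p_y·x = I, so (2·p_x + 2·p_y)·x = 2·I.
Demand: x*(p_x,p_y,I) = 2·I/(2·p_x + 2·p_y), y* = 2·I/(2·p_x + 2·p_y).
Here 2·1.34 + 2·9.5 = 21.68, giving y* = 8.0258.
At I' = 130.5: y* = 12.0387. Change: 12.0387 − 8.0258 = 4.0129.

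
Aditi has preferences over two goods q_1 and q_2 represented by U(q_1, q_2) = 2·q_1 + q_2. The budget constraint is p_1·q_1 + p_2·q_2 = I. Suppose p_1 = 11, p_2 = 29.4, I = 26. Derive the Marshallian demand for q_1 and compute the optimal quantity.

Perfect substitutes: compare marginal utility per dollar. 2/p_1 vs 1/p_2 → 0.1818 vs 0.034.
q_1 gives more utility per dollar, so spend all income on q_1: q_1* = I/p_1, q_2* = 0.
Numerically: q_1* = 2.3636, q_2* = 0.

q_1* = 2.3636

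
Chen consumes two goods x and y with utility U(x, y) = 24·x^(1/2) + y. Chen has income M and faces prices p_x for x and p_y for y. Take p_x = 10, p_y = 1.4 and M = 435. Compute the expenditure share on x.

MU_x = 12/√x, MU_y = 1. Tangency: 12/√x = p_x/p_y.
Solve: √x = 12·p_y/p_x, so x*(p_x,p_y) = (12·p_y/p_x)², and y* = (M − p_x·x*)/p_y.
Plugging in: x* = (12·1.4/10)² = 2.8224, y* = 290.5543.
Expenditure on x: 10·2.8224 = 28.224; share = 0.0649.

share on x = 0.0649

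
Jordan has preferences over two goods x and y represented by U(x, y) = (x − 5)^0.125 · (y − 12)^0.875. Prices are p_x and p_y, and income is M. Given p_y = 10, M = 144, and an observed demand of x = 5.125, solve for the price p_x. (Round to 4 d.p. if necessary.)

Let x' = x−5, y' = y−12. MRS = (1/7)·y'/x' = p_x/p_y.
Substituting into the budget: x* = 5 + 0.125·(M − 5·p_x − 12·p_y)/p_x, and y* = 12 + 0.875·(…)/p_y.
Set x* = 5.125 in the demand function and solve for p_x: p_x = 4.

p_x = 4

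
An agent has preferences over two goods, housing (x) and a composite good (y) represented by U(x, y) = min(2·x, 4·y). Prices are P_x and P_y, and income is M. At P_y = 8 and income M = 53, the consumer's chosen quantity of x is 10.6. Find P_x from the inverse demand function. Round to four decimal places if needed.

Leontief preferences: the optimum is at the kink where x/4 = y/2, i.e. y = (1/2)·x.
Budget: P_x·x + P_y·(1/2)·x = M, so (4·P_x + 2·P_y)·x = 4·M.
Demand: x*(P_x,P_y,M) = 4·M/(4·P_x + 2·P_y), y* = 2·M/(4·P_x + 2·P_y).
Set x* = 10.6 in the demand function and solve for P_x: P_x = 1.

P_x = 1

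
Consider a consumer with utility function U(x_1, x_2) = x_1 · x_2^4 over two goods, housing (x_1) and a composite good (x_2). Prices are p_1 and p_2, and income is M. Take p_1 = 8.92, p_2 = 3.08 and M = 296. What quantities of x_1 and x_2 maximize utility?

x_1* = 6.6368, x_2* = 76.8831

MU_x_1/MU_x_2 = (x_2)/(4·x_1); tangency sets this equal to p_1/p_2.
So p_2·x_2 = 4·p_1·x_1; combined with the budget, a share 0.2 of income goes to x_1.
Demand: x_1*(p_1,p_2,M) = 0.2·M/p_1 and x_2* = 0.8·M/p_2.
At p_1=8.92, p_2=3.08, M=296: x_1* = 0.2·296/8.92 = 6.6368, x_2* = 76.8831.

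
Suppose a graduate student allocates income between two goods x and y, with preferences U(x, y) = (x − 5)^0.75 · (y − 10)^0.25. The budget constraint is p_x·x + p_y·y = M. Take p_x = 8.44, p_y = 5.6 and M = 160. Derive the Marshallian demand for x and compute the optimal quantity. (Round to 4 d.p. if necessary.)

Let x' = x−5, y' = y−10. MRS = 3·y'/x' = p_x/p_y.
Substituting into the budget: x* = 5 + 0.75·(M − 5·p_x − 10·p_y)/p_x, and y* = 10 + 0.25·(…)/p_y.
Discretionary income = 160 − 5·8.44 − 10·5.6 = 61.8; x* = 5 + 0.75·61.8/8.44 = 10.4917.

x* = 10.4917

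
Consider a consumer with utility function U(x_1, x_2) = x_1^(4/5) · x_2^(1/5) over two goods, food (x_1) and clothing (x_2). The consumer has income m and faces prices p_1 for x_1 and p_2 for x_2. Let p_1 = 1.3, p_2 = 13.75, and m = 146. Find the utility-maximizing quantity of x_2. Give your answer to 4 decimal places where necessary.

x_2* = 2.1236

MU_x_1/MU_x_2 = (0.8·x_2)/(0.2·x_1); tangency sets this equal to p_1/p_2.
Rearranging, p_2·x_2 = (1/4)·p_1·x_1. Substituting into the budget gives p_1·x_1·(1 + (1/4)) = m.
Demand: x_1*(p_1,p_2,m) = 0.8·m/p_1 and x_2* = 0.2·m/p_2.
At p_1=1.3, p_2=13.75, m=146: x_2* = 0.2·146/13.75 = 2.1236.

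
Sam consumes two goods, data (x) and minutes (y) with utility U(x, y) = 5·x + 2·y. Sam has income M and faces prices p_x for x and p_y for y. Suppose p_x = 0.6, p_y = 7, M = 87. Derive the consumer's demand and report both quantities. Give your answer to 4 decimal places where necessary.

x* = 145, y* = 0

Linear utility — the consumer picks whichever good has higher MU/price: 5/0.6 = 8.3333 vs 2/7 = 0.2857.
x gives more utility per dollar, so spend all income on x: x* = M/p_x, y* = 0.
Numerically: x* = 145, y* = 0.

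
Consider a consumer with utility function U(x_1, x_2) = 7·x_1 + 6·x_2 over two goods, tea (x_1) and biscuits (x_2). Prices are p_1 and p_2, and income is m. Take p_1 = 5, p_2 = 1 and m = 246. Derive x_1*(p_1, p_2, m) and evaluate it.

x_1* = 0

Perfect substitutes: compare marginal utility per dollar. 7/p_1 vs 6/p_2 → 1.4 vs 6.
x_2 gives more utility per dollar, so spend all income on x_2: x_2* = m/p_2, x_1* = 0.
Numerically: x_1* = 0, x_2* = 246.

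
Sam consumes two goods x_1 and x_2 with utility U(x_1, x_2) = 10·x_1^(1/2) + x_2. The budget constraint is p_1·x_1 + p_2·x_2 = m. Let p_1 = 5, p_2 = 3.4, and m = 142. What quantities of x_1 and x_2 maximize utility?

MU_x_1 = 5/√x_1, MU_x_2 = 1. Tangency: 5/√x_1 = p_1/p_2.
Solve: √x_1 = 5·p_2/p_1, so x_1*(p_1,p_2) = (5·p_2/p_1)², and x_2* = (m − p_1·x_1*)/p_2.
Plugging in: x_1* = (5·3.4/5)² = 11.56, x_2* = 24.7647.

x_1* = 11.56, x_2* = 24.7647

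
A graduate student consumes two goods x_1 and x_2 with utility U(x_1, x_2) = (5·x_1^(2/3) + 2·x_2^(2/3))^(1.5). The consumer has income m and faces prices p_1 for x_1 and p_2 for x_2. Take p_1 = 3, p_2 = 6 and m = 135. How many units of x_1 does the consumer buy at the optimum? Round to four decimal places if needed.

Substitute x_2 = (x_2/x_1)·x_1 into the budget: x_1* = m/(p_1 + p_2·(x_2/x_1)).
Numerically x_2/x_1 = 0.008, so x_1* = 135/(3 + 6·0.008) = 44.2913.

x_1* = 44.2913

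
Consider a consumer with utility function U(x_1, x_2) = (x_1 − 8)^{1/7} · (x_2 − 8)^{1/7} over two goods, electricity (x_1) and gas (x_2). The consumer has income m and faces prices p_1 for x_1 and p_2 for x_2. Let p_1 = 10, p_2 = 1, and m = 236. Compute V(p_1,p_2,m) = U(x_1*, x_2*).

V = 2.4616

MRS = (x_2−8)/(x_1−8). Tangency with p_1/p_2 gives x_2−8 = (p_1/p_2)·(x_1−8).
After buying the subsistence bundle (8, 8), a share 0.5 of the remaining income goes to x_1: x_1* = 8 + 0.5·(m − 8p_1 − 8p_2)/p_1.
Discretionary income = 236 − 8·10 − 8·1 = 148; x_1* = 8 + 0.5·148/10 = 15.4; x_2* = 8 + 0.5·148/1 = 82.
Utility at the optimum: U(15.4, 82) = 2.4616.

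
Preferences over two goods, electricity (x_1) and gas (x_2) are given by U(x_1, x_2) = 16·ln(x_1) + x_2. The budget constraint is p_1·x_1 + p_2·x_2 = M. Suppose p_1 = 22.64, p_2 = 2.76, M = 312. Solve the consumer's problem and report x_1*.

MU_x_1 = 16/x_1, MU_x_2 = 1. Tangency: 16/x_1 = p_1/p_2.
So x_1*(p_1,p_2) = 16·p_2/p_1, independent of income; and x_2* = (M − 16·p_2)/p_2.
At the given prices: x_1* = 16·2.76/22.64 = 1.9505.

x_1* = 1.9505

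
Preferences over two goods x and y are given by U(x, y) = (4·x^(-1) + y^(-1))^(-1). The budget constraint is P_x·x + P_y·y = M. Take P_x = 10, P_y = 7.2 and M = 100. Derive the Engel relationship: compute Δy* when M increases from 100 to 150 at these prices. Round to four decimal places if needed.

Δy* = 2.0686

MU_x ∝ 4·x^(-2), MU_y ∝ y^(-2), so MRS = 4·(y/x)^(2) = P_x/P_y.
Solve for the ratio: y/x = [(1/4)·P_x/P_y]^(0.5).
With the ratio pinned down, the budget gives x* = M/(P_x + P_y·(y/x)) and y* = (y/x)·x*.
Numerically y/x = 0.589256, so x* = 100/(10 + 7.2·0.589256) = 7.0212 and y* = 0.589256·7.0212 = 4.1373.
At M' = 150: y* = 6.2059. Change: 6.2059 − 4.1373 = 2.0686.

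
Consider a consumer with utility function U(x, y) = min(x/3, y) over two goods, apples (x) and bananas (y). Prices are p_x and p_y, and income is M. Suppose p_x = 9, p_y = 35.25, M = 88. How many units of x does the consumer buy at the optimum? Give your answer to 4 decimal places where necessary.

x* = 4.241

Demand: x*(p_x,p_y,M) = 3·M/(3·p_x + p_y), y* = M/(3·p_x + p_y).
Here 3·9 + 35.25 = 62.25, giving x* = 4.241.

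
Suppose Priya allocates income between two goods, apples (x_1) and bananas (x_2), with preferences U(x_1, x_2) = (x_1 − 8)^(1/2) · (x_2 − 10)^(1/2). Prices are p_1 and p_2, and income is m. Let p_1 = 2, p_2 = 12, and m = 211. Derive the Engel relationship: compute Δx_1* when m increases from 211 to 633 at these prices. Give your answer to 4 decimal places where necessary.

Δx_1* = 105.5

MRS = (x_2−10)/(x_1−8). Tangency with p_1/p_2 gives x_2−10 = (p_1/p_2)·(x_1−8).
Substituting into the budget: x_1* = 8 + 0.5·(m − 8·p_1 − 10·p_2)/p_1, and x_2* = 10 + 0.5·(…)/p_2.
Discretionary income = 211 − 8·2 − 10·12 = 75; x_1* = 8 + 0.5·75/2 = 26.75.
At m' = 633: x_1* = 132.25. Change: 132.25 − 26.75 = 105.5.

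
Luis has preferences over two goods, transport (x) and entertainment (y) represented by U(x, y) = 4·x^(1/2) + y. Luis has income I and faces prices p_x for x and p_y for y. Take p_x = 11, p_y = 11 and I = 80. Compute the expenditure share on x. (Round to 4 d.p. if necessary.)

MU_x = 2/√x, MU_y = 1. Tangency: 2/√x = p_x/p_y.
Thus x* = (2·p_y/p_x)² — independent of I — with the rest of income spent on y.
Plugging in: x* = (2·11/11)² = 4, y* = 3.2727.
Expenditure on x: 11·4 = 44; share = 0.55.

share on x = 0.55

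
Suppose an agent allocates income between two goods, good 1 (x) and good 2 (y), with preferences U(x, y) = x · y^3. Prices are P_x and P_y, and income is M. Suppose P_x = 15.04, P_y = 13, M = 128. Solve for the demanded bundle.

Demand: x*(P_x,P_y,M) = 0.25·M/P_x and y* = 0.75·M/P_y.
At P_x=15.04, P_y=13, M=128: x* = 0.25·128/15.04 = 2.1277, y* = 7.3846.

x* = 2.1277, y* = 7.3846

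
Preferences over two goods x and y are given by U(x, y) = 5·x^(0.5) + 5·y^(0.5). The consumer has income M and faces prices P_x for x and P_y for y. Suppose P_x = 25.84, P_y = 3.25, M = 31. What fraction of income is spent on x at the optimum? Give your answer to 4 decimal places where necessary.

share on x = 0.1117

Numerically y/x = 63.214731, so x* = 31/(25.84 + 3.25·63.214731) = 0.134 and y* = 63.214731·0.134 = 8.4728.
Expenditure on x: 25.84·0.134 = 3.4634; share = 0.1117.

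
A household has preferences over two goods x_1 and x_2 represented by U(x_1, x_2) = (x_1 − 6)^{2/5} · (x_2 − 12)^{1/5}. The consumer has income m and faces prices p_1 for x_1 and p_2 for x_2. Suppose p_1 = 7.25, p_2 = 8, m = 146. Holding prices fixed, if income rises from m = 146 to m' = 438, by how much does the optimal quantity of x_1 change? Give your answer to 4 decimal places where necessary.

Δx_1* = 26.8506

MRS = 2·(x_2−12)/(x_1−6). Tangency with p_1/p_2 gives x_2−12 = (1/2)·(p_1/p_2)·(x_1−6).
After buying the subsistence bundle (6, 12), a share 2/3 of the remaining income goes to x_1: x_1* = 6 + 2/3·(m − 6p_1 − 12p_2)/p_1.
Discretionary income = 146 − 6·7.25 − 12·8 = 6.5; x_1* = 6 + 2/3·6.5/7.25 = 6.5977.
At m' = 438: x_1* = 33.4483. Change: 33.4483 − 6.5977 = 26.8506.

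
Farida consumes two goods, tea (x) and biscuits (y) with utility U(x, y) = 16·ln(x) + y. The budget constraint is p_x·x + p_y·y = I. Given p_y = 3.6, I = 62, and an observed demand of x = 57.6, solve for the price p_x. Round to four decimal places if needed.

Set MRS = p_x/p_y: (16/x)/1 = p_x/p_y.
So x*(p_x,p_y) = 16·p_y/p_x, independent of income; and y* = (I − 16·p_y)/p_y.
Set x* = 57.6 in the demand function and solve for p_x: p_x = 1.

p_x = 1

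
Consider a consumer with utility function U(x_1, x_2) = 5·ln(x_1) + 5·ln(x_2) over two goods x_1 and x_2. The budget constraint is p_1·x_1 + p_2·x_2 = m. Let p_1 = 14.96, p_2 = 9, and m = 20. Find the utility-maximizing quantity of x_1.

Demand: x_1*(p_1,p_2,m) = 0.5·m/p_1 and x_2* = 0.5·m/p_2.
At p_1=14.96, p_2=9, m=20: x_1* = 0.5·20/14.96 = 0.6684.

x_1* = 0.6684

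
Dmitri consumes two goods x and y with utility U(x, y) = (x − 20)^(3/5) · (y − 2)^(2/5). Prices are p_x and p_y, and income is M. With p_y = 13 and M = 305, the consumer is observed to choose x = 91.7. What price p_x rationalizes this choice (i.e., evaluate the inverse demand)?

Let x' = x−20, y' = y−2. MRS = (3/2)·y'/x' = p_x/p_y.
Substituting into the budget: x* = 20 + 0.6·(M − 20·p_x − 2·p_y)/p_x, and y* = 2 + 0.4·(…)/p_y.
Set x* = 91.7 in the demand function and solve for p_x: p_x = 2.

p_x = 2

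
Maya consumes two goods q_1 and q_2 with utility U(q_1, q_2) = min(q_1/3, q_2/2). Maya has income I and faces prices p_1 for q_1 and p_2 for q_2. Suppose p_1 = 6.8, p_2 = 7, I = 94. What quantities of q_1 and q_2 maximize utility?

q_1* = 8.1977, q_2* = 5.4651

Leontief preferences: the optimum is at the kink where q_1/3 = q_2/2, i.e. q_2 = (2/3)·q_1.
Budget: p_1·q_1 + p_2·(2/3)·q_1 = I, so (3·p_1 + 2·p_2)·q_1 = 3·I.
Demand: q_1*(p_1,p_2,I) = 3·I/(3·p_1 + 2·p_2), q_2* = 2·I/(3·p_1 + 2·p_2).
Here 3·6.8 + 2·7 = 34.4, giving q_1* = 8.1977 and q_2* = 5.4651.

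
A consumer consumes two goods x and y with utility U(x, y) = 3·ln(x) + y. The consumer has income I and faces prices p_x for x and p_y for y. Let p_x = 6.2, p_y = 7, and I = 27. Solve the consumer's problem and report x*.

x* = 3.3871

Set MRS = p_x/p_y: (3/x)/1 = p_x/p_y.
So x*(p_x,p_y) = 3·p_y/p_x, independent of income; and y* = (I − 3·p_y)/p_y.
At the given prices: x* = 3·7/6.2 = 3.3871.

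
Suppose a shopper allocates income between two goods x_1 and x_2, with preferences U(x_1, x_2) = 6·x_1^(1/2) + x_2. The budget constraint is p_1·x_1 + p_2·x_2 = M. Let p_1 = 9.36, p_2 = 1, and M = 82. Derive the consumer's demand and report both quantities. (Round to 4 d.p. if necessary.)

x_1* = 0.1027, x_2* = 81.0385

Utility is quasi-linear in x_2; the FOC for x_1 is 3/√x_1 = p_1/p_2.
Thus x_1* = (3·p_2/p_1)² — independent of M — with the rest of income spent on x_2.
Plugging in: x_1* = (3·1/9.36)² = 0.1027, x_2* = 81.0385.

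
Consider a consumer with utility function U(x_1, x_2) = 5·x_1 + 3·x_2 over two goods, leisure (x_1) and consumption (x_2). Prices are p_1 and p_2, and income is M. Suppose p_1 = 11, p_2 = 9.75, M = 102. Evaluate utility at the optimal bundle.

V = 46.3636

Perfect substitutes: compare marginal utility per dollar. 5/p_1 vs 3/p_2 → 0.4545 vs 0.3077.
x_1 gives more utility per dollar, so spend all income on x_1: x_1* = M/p_1, x_2* = 0.
Numerically: x_1* = 9.2727, x_2* = 0.
Utility at the optimum: U(9.2727, 0) = 46.3636.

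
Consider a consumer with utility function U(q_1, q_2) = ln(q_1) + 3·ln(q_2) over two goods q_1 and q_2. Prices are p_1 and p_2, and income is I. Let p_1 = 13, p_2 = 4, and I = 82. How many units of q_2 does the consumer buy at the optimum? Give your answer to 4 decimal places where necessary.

Demand: q_1*(p_1,p_2,I) = 0.25·I/p_1 and q_2* = 0.75·I/p_2.
At p_1=13, p_2=4, I=82: q_2* = 0.75·82/4 = 15.375.

q_2* = 15.375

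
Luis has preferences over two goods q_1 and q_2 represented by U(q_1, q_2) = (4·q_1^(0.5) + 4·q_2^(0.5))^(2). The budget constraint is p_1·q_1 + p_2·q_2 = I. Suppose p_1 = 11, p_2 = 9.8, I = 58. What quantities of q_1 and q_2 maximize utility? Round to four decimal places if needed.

q_1* = 2.4843, q_2* = 3.1299

From the CES first-order condition, (q_2/q_1)^(0.5) = p_1/p_2.
Hence q_2/q_1 = (p_1/p_2)^(1/(0.5)), i.e. raised to the 2 power.
With the ratio pinned down, the budget gives q_1* = I/(p_1 + p_2·(q_2/q_1)) and q_2* = (q_2/q_1)·q_1*.
Numerically q_2/q_1 = 1.259892, so q_1* = 58/(11 + 9.8·1.259892) = 2.4843 and q_2* = 1.259892·2.4843 = 3.1299.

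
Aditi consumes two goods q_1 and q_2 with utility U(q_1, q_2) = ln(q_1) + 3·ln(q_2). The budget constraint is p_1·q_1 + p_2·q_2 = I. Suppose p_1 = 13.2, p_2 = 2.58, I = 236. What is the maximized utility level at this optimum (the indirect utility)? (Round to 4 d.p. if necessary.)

Demand: q_1*(p_1,p_2,I) = 0.25·I/p_1 and q_2* = 0.75·I/p_2.
At p_1=13.2, p_2=2.58, I=236: q_1* = 0.25·236/13.2 = 4.4697, q_2* = 68.6047.
Utility at the optimum: U(4.4697, 68.6047) = 14.1824.

V = 14.1824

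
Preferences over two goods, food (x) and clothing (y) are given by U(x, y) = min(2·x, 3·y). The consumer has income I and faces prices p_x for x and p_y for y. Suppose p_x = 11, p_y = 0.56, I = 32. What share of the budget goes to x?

share on x = 0.9672

Leontief preferences: the optimum is at the kink where x/3 = y/2, i.e. y = (2/3)·x.
Budget: p_x·x + p_y·(2/3)·x = I, so (3·p_x + 2·p_y)·x = 3·I.
Demand: x*(p_x,p_y,I) = 3·I/(3·p_x + 2·p_y), y* = 2·I/(3·p_x + 2·p_y).
Here 3·11 + 2·0.56 = 34.12, giving x* = 2.8136 and y* = 1.8757.
Expenditure on x: 11·2.8136 = 30.9496; share = 0.9672.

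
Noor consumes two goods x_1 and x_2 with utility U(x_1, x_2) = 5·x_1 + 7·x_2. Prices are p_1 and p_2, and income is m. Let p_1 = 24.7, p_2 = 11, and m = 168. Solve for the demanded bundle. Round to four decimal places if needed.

x_1* = 0, x_2* = 15.2727

Perfect substitutes: compare marginal utility per dollar. 5/p_1 vs 7/p_2 → 0.2024 vs 0.6364.
x_2 gives more utility per dollar, so spend all income on x_2: x_2* = m/p_2, x_1* = 0.
Numerically: x_1* = 0, x_2* = 15.2727.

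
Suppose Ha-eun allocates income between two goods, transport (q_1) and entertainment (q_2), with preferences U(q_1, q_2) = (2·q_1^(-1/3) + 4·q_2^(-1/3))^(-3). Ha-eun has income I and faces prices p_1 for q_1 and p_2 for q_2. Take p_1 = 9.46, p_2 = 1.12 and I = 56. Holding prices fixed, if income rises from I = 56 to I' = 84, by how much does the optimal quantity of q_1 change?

Δq_1* = 1.49

Substitute q_2 = (q_2/q_1)·q_1 into the budget: q_1* = I/(p_1 + p_2·(q_2/q_1)).
Numerically q_2/q_1 = 8.332539, so q_1* = 56/(9.46 + 1.12·8.332539) = 2.9799.
At I' = 84: q_1* = 4.4699. Change: 4.4699 − 2.9799 = 1.49.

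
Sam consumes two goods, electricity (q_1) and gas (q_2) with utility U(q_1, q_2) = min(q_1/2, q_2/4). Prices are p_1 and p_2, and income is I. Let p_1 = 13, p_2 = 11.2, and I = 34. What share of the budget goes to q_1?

share on q_1 = 0.3672

Demand: q_1*(p_1,p_2,I) = 2·I/(2·p_1 + 4·p_2), q_2* = 4·I/(2·p_1 + 4·p_2).
Here 2·13 + 4·11.2 = 70.8, giving q_1* = 0.9605 and q_2* = 1.9209.
Expenditure on q_1: 13·0.9605 = 12.4859; share = 0.3672.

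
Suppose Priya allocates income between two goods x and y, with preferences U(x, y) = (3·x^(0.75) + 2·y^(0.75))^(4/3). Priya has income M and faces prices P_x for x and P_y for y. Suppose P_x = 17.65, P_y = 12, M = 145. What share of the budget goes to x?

MRS = MU_x/MU_y = (3/2)·(y/x)^(0.25). Set equal to P_x/P_y.
Hence y/x = ((2/3)·P_x/P_y)^(1/(0.25)), i.e. raised to the 4 power.
With the ratio pinned down, the budget gives x* = M/(P_x + P_y·(y/x)) and y* = (y/x)·x*.
Numerically y/x = 0.924461, so x* = 145/(17.65 + 12·0.924461) = 5.0446 and y* = 0.924461·5.0446 = 4.6635.
Expenditure on x: 17.65·5.0446 = 89.0374; share = 0.6141.

share on x = 0.6141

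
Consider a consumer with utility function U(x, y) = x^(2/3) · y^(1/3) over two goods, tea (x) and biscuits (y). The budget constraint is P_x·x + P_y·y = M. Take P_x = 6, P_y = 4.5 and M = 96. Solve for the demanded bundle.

x* = 10.6667, y* = 7.1111

MU_x/MU_y = (2/3·y)/(1/3·x); tangency sets this equal to P_x/P_y.
So 2/3·P_y·y = 1/3·P_x·x; combined with the budget, a share 2/3 of income goes to x.
Demand: x*(P_x,P_y,M) = 2/3·M/P_x and y* = 1/3·M/P_y.
At P_x=6, P_y=4.5, M=96: x* = 2/3·96/6 = 10.6667, y* = 7.1111.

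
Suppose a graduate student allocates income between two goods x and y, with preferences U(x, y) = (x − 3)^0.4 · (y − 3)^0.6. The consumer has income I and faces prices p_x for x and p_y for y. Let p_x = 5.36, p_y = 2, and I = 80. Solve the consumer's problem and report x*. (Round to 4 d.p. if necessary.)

x* = 7.3224

Let x' = x−3, y' = y−3. MRS = (2/3)·y'/x' = p_x/p_y.
After buying the subsistence bundle (3, 3), a share 0.4 of the remaining income goes to x: x* = 3 + 0.4·(I − 3p_x − 3p_y)/p_x.
Discretionary income = 80 − 3·5.36 − 3·2 = 57.92; x* = 3 + 0.4·57.92/5.36 = 7.3224.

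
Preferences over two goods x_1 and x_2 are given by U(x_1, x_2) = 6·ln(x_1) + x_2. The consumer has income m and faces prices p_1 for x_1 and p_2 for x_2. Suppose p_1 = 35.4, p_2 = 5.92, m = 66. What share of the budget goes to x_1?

MU_x_1 = 6/x_1, MU_x_2 = 1. Tangency: 6/x_1 = p_1/p_2.
So x_1*(p_1,p_2) = 6·p_2/p_1, independent of income; and x_2* = (m − 6·p_2)/p_2.
At the given prices: x_1* = 6·5.92/35.4 = 1.0034, and x_2* = 5.1486.
Expenditure on x_1: 35.4·1.0034 = 35.52; share = 0.5382.

share on x_1 = 0.5382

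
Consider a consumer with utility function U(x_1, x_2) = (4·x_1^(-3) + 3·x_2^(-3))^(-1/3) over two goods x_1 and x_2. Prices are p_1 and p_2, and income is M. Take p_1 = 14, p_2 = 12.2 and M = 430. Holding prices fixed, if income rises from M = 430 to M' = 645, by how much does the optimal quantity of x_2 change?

Δx_2* = 8.0418

MU_x_1 ∝ 4·x_1^(-4), MU_x_2 ∝ 3·x_2^(-4), so MRS = (4/3)·(x_2/x_1)^(4) = p_1/p_2.
Hence x_2/x_1 = ((3/4)·p_1/p_2)^(1/(4)), i.e. raised to the 0.25 power.
Substitute x_2 = (x_2/x_1)·x_1 into the budget: x_1* = M/(p_1 + p_2·(x_2/x_1)).
Numerically x_2/x_1 = 0.96318, so x_1* = 430/(14 + 12.2·0.96318) = 16.6985 and x_2* = 0.96318·16.6985 = 16.0837.
At M' = 645: x_2* = 24.1255. Change: 24.1255 − 16.0837 = 8.0418.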